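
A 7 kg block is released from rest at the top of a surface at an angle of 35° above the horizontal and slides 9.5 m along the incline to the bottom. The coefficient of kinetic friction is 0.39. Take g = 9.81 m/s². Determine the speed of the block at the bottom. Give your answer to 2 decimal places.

The weight component along the incline is mg sin 35° = 39.387 N and the normal force is N = mg cos 35° = 56.251 N.
Friction up the slope is f = μN = 0.39 × 56.251 = 21.938 N, so the net downslope force is 39.387 − 21.938 = 17.449 N and a = 17.449 / 7 = 2.4927 m/s².
Starting from rest over a distance of 9.5 m, v² = 2aL = 2 × 2.4927 × 9.5 = 47.3613, so v = 6.8820 m/s.

6.88 m/s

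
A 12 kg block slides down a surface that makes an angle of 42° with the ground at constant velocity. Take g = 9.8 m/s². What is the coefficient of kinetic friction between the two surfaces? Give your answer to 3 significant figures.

At constant velocity the net force along the incline is zero: mg sin 42° = μ mg cos 42°.
So μ = tan 42° = 0.6691 / 0.7431 = 0.9004.

0.900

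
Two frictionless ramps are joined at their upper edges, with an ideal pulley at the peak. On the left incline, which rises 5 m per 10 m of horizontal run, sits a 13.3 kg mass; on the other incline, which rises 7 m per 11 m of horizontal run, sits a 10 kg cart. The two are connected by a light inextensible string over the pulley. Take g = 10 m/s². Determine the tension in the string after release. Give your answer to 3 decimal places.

Resolve each weight along its own incline: the 13.3 kg mass has component 13.3 × 10 × sin 26.57° = 59.479 N down its slope, and the 10 kg mass has 10 × 10 × sin 32.47° = 53.688 N down its slope.
The 13.3 kg side's 59.479 N exceeds the other side's 53.688 N, so that mass slides down and the 10 kg mass slides up. Taking that direction as positive, Newton's second law for the whole system gives 59.479 − 53.688 = (13.3 + 10) a, so a = 5.791 / 23.3 = 0.2485 m/s².
For the 10 kg mass (up-slope positive): T − 53.688 = 10 × 0.2485, so T = 56.173 N.

56.173 N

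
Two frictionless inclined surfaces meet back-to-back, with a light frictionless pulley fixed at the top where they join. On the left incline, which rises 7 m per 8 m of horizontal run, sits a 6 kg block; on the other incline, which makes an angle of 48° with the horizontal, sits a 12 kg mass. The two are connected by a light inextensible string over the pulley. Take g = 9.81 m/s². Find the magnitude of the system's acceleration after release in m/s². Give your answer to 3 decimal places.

Resolve each weight along its own incline: the 6 kg mass has component 6 × 9.81 × sin 41.19° = 38.760 N down its slope, and the 12 kg mass has 12 × 9.81 × sin 48° = 87.483 N down its slope.
The 12 kg side's 87.483 N exceeds the other side's 38.760 N, so that mass slides down and the 6 kg mass slides up. Taking that direction as positive, Newton's second law for the whole system gives 87.483 − 38.760 = (6 + 12) a, so a = 48.723 / 18 = 2.7068 m/s².

2.707 m/s²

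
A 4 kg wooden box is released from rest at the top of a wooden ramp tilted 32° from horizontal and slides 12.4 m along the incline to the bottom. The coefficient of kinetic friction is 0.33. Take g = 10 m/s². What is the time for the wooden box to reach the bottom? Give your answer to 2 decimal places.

3.15 s

The weight component along the incline is mg sin 32° = 21.197 N and the normal force is N = mg cos 32° = 33.922 N.
Friction up the slope is f = μN = 0.33 × 33.922 = 11.194 N, so the net downslope force is 21.197 − 11.194 = 10.003 N and a = 10.003 / 4 = 2.5008 m/s².
Starting from rest, L = ½at², so t = √(2L/a) = √(2 × 12.4 / 2.5008) = 3.1491 s.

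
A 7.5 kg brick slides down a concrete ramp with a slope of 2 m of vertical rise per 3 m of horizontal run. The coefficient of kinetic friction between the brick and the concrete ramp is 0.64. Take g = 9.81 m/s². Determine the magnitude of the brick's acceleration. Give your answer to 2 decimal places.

0.22 m/s²

Resolving the weight along the incline: the component pulling the brick down the slope is mg sin 33.69° = 7.5 × 9.81 × 0.5547 = 40.812 N, and the normal force is N = mg cos 33.69° = 7.5 × 9.81 × 0.8321 = 61.222 N.
Kinetic friction acts up the slope with magnitude f = μN = 0.64 × 61.222 = 39.182 N.
Net force along the incline is 40.812 − 39.182 = 1.630 N, so a = 1.630 / 7.5 = 0.2173 m/s².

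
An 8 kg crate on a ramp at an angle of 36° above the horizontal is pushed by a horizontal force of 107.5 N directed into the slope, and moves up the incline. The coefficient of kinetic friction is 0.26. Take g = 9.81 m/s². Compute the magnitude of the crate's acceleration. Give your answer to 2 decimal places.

The horizontal push has components F cos 36° = 107.5 × 0.8090 = 86.968 N up the incline and F sin 36° = 107.5 × 0.5878 = 63.188 N pressing into the surface.
The normal force is therefore N = mg cos 36° + F sin 36° = 63.490 + 63.188 = 126.678 N, and kinetic friction down the slope is μN = 0.26 × 126.678 = 32.936 N.
Along the incline: F cos 36° − mg sin 36° − μN = ma, so 86.968 − 46.131 − 32.936 = 8 a, giving a = 0.9876 m/s².

0.99 m/s²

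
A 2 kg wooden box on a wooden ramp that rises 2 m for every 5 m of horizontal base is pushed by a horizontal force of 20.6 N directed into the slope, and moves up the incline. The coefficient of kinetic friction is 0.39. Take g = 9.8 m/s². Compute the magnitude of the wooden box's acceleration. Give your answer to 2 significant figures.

0.88 m/s²

The horizontal push has components F cos 21.80° = 20.6 × 0.9285 = 19.127 N up the incline and F sin 21.80° = 20.6 × 0.3714 = 7.651 N pressing into the surface.
The normal force is therefore N = mg cos 21.80° + F sin 21.80° = 18.199 + 7.651 = 25.850 N, and kinetic friction down the slope is μN = 0.39 × 25.850 = 10.082 N.
Along the incline: F cos 21.80° − mg sin 21.80° − μN = ma, so 19.127 − 7.279 − 10.082 = 2 a, giving a = 0.8830 m/s².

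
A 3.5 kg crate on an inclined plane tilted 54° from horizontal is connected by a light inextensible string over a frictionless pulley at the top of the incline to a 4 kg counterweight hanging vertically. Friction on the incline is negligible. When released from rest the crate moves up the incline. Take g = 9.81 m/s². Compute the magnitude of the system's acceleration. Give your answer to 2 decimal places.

1.53 m/s²

For the crate on the incline: the weight component along the slope is m₁g sin 54° = 3.5 × 9.81 × 0.8090 = 27.777 N and the normal force is N = m₁g cos 54° = 20.182 N.
Newton's second law for the crate (up-slope positive): T − 27.777 = 3.5 a. For the hanging counterweight (downward positive): 4 × 9.81 − T = 4 a.
Adding the two equations eliminates T: 11.463 = 7.5 a, so a = 1.5284 m/s².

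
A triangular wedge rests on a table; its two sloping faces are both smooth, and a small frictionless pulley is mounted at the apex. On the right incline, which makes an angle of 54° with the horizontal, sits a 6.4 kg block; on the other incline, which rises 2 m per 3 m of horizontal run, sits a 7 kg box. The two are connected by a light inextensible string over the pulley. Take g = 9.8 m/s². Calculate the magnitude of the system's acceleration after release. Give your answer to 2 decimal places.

0.95 m/s²

Resolve each weight along its own incline: the 6.4 kg mass has component 6.4 × 9.8 × sin 54° = 50.742 N down its slope, and the 7 kg mass has 7 × 9.8 × sin 33.69° = 38.052 N down its slope.
The 6.4 kg side's 50.742 N exceeds the other side's 38.052 N, so that mass slides down and the 7 kg mass slides up. Taking that direction as positive, Newton's second law for the whole system gives 50.742 − 38.052 = (6.4 + 7) a, so a = 12.690 / 13.4 = 0.9470 m/s².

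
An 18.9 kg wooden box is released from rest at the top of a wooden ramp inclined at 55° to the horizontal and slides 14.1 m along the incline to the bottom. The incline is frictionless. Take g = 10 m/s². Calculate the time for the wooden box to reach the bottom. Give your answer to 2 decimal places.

1.86 s

The weight component along the incline is mg sin 55° = 154.820 N and the normal force is N = mg cos 55° = 108.406 N.
With no friction, a = g sin 55° = 8.1915 m/s².
Starting from rest, L = ½at², so t = √(2L/a) = √(2 × 14.1 / 8.1915) = 1.8554 s.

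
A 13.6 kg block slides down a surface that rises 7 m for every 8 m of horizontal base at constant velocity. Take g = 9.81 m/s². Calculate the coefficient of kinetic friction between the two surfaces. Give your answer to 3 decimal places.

0.875

At constant velocity the net force along the incline is zero: mg sin 41.19° = μ mg cos 41.19°.
So μ = tan 41.19° = 0.6585 / 0.7526 = 0.8750.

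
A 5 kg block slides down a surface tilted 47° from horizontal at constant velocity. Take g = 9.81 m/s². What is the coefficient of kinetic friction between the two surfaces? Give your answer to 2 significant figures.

At constant velocity the net force along the incline is zero: mg sin 47° = μ mg cos 47°.
So μ = tan 47° = 0.7314 / 0.6820 = 1.0724.

1.1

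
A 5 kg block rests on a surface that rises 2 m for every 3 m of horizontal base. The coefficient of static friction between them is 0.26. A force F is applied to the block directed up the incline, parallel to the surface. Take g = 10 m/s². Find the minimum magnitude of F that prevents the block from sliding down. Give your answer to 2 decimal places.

16.92 N

The normal force is N = mg cos 33.69° = 41.603 N. With F at its minimum the block is on the verge of sliding down, so static friction is at its maximum μ_s N = 0.26 × 41.603 = 10.817 N and acts up the slope.
Equilibrium along the incline: F + μ_s N = mg sin 33.69°, so F = 27.735 − 10.817 = 16.918 N.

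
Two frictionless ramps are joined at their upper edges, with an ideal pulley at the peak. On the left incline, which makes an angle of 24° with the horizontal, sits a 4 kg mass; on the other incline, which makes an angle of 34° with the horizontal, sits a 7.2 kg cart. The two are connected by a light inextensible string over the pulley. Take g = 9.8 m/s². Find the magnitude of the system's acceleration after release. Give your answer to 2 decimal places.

2.10 m/s²

Resolve each weight along its own incline: the 4 kg mass has component 4 × 9.8 × sin 24° = 15.944 N down its slope, and the 7.2 kg mass has 7.2 × 9.8 × sin 34° = 39.457 N down its slope.
The 7.2 kg side's 39.457 N exceeds the other side's 15.944 N, so that mass slides down and the 4 kg mass slides up. Taking that direction as positive, Newton's second law for the whole system gives 39.457 − 15.944 = (4 + 7.2) a, so a = 23.513 / 11.2 = 2.0994 m/s².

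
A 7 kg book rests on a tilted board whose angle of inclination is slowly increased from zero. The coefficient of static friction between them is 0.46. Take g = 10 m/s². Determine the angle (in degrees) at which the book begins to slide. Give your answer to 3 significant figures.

At the threshold of sliding, static friction is at its maximum μ_s N and exactly balances the weight component along the incline: mg sin θ = μ_s mg cos θ.
Hence tan θ = μ_s = 0.46, so θ = arctan(0.46) = 24.7024°.

24.7°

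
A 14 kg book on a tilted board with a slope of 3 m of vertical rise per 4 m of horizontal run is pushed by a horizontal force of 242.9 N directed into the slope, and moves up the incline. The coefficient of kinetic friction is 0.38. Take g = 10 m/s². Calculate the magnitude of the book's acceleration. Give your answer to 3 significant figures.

0.884 m/s²

The horizontal push has components F cos 36.87° = 242.9 × 0.8000 = 194.320 N up the incline and F sin 36.87° = 242.9 × 0.6000 = 145.740 N pressing into the surface.
The normal force is therefore N = mg cos 36.87° + F sin 36.87° = 112.000 + 145.740 = 257.740 N, and kinetic friction down the slope is μN = 0.38 × 257.740 = 97.941 N.
Along the incline: F cos 36.87° − mg sin 36.87° − μN = ma, so 194.320 − 84.000 − 97.941 = 14 a, giving a = 0.8842 m/s².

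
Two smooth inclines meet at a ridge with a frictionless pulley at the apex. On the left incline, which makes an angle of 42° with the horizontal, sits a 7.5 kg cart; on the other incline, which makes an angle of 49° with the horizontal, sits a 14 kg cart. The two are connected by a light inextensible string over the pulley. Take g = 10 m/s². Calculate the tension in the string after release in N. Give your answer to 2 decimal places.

69.54 N

Resolve each weight along its own incline: the 7.5 kg mass has component 7.5 × 10 × sin 42° = 50.185 N down its slope, and the 14 kg mass has 14 × 10 × sin 49° = 105.659 N down its slope.
The 14 kg side's 105.659 N exceeds the other side's 50.185 N, so that mass slides down and the 7.5 kg mass slides up. Taking that direction as positive, Newton's second law for the whole system gives 105.659 − 50.185 = (7.5 + 14) a, so a = 55.474 / 21.5 = 2.5802 m/s².
For the 7.5 kg mass (up-slope positive): T − 50.185 = 7.5 × 2.5802, so T = 69.537 N.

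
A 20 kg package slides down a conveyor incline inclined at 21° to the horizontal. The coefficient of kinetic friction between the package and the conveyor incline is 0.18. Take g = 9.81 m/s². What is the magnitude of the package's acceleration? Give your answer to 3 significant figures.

Resolving the weight along the incline: the component pulling the package down the slope is mg sin 21° = 20 × 9.81 × 0.3584 = 70.318 N, and the normal force is N = mg cos 21° = 20 × 9.81 × 0.9336 = 183.172 N.
Kinetic friction acts up the slope with magnitude f = μN = 0.18 × 183.172 = 32.971 N.
Net force along the incline is 70.318 − 32.971 = 37.347 N, so a = 37.347 / 20 = 1.8674 m/s².

1.87 m/s²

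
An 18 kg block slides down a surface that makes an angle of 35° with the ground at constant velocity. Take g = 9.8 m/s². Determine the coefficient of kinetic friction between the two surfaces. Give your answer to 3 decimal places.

0.700

At constant velocity the net force along the incline is zero: mg sin 35° = μ mg cos 35°.
So μ = tan 35° = 0.5736 / 0.8192 = 0.7002.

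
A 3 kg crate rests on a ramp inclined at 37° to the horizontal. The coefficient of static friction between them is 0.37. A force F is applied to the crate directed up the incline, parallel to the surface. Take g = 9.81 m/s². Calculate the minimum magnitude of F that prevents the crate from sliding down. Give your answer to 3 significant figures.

The normal force is N = mg cos 37° = 23.504 N. With F at its minimum the crate is on the verge of sliding down, so static friction is at its maximum μ_s N = 0.37 × 23.504 = 8.696 N and acts up the slope.
Equilibrium along the incline: F + μ_s N = mg sin 37°, so F = 17.711 − 8.696 = 9.015 N.

9.01 N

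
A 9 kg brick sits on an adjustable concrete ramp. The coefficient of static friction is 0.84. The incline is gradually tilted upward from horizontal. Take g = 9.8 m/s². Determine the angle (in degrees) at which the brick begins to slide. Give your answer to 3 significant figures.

40.0°

At the threshold of sliding, static friction is at its maximum μ_s N and exactly balances the weight component along the incline: mg sin θ = μ_s mg cos θ.
Hence tan θ = μ_s = 0.84, so θ = arctan(0.84) = 40.0303°.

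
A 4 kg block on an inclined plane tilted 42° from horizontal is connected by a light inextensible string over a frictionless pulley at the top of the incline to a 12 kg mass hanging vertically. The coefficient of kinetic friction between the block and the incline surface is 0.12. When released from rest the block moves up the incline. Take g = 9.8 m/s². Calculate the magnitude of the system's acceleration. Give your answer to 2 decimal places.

For the block on the incline: the weight component along the slope is m₁g sin 42° = 4 × 9.8 × 0.6691 = 26.229 N and the normal force is N = m₁g cos 42° = 29.131 N.
Kinetic friction opposes the block's motion up the incline: f = μN = 0.12 × 29.131 = 3.496 N acting down the slope.
Newton's second law for the block (up-slope positive): T − 26.229 − 3.496 = 4 a. For the hanging mass (downward positive): 12 × 9.8 − T = 12 a.
Adding the two equations eliminates T: 87.875 = 16 a, so a = 5.4922 m/s².

5.49 m/s²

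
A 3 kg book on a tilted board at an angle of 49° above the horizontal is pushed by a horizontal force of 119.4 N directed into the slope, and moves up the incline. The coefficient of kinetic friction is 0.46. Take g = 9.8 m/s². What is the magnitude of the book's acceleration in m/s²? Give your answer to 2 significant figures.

1.9 m/s²

The horizontal push has components F cos 49° = 119.4 × 0.6561 = 78.338 N up the incline and F sin 49° = 119.4 × 0.7547 = 90.111 N pressing into the surface.
The normal force is therefore N = mg cos 49° + F sin 49° = 19.289 + 90.111 = 109.400 N, and kinetic friction down the slope is μN = 0.46 × 109.400 = 50.324 N.
Along the incline: F cos 49° − mg sin 49° − μN = ma, so 78.338 − 22.188 − 50.324 = 3 a, giving a = 1.9420 m/s².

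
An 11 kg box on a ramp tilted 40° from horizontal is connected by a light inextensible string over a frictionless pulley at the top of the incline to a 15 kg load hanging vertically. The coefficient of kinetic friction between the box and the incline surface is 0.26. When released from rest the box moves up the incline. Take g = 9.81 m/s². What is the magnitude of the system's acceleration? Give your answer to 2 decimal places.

For the box on the incline: the weight component along the slope is m₁g sin 40° = 11 × 9.81 × 0.6428 = 69.365 N and the normal force is N = m₁g cos 40° = 82.664 N.
Kinetic friction opposes the box's motion up the incline: f = μN = 0.26 × 82.664 = 21.493 N acting down the slope.
Newton's second law for the box (up-slope positive): T − 69.365 − 21.493 = 11 a. For the hanging load (downward positive): 15 × 9.81 − T = 15 a.
Adding the two equations eliminates T: 56.292 = 26 a, so a = 2.1651 m/s².

2.17 m/s²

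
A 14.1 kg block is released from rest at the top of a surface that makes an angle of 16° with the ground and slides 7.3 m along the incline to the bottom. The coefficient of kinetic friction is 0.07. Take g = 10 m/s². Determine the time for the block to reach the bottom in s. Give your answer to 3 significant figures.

The weight component along the incline is mg sin 16° = 38.865 N and the normal force is N = mg cos 16° = 135.538 N.
Friction up the slope is f = μN = 0.07 × 135.538 = 9.488 N, so the net downslope force is 38.865 − 9.488 = 29.377 N and a = 29.377 / 14.1 = 2.0835 m/s².
Starting from rest, L = ½at², so t = √(2L/a) = √(2 × 7.3 / 2.0835) = 2.6472 s.

2.65 s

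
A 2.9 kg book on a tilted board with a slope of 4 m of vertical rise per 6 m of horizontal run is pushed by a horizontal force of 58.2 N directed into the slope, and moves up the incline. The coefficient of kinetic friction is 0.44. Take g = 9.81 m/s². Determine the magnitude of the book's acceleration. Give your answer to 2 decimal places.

2.77 m/s²

The horizontal push has components F cos 33.69° = 58.2 × 0.8321 = 48.428 N up the incline and F sin 33.69° = 58.2 × 0.5547 = 32.284 N pressing into the surface.
The normal force is therefore N = mg cos 33.69° + F sin 33.69° = 23.672 + 32.284 = 55.956 N, and kinetic friction down the slope is μN = 0.44 × 55.956 = 24.621 N.
Along the incline: F cos 33.69° − mg sin 33.69° − μN = ma, so 48.428 − 15.781 − 24.621 = 2.9 a, giving a = 2.7676 m/s².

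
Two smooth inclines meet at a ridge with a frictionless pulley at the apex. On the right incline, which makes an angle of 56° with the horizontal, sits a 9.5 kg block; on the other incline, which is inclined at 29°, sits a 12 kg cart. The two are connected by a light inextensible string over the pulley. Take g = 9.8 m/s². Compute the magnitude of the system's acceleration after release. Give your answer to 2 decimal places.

Resolve each weight along its own incline: the 9.5 kg mass has component 9.5 × 9.8 × sin 56° = 77.183 N down its slope, and the 12 kg mass has 12 × 9.8 × sin 29° = 57.014 N down its slope.
The 9.5 kg side's 77.183 N exceeds the other side's 57.014 N, so that mass slides down and the 12 kg mass slides up. Taking that direction as positive, Newton's second law for the whole system gives 77.183 − 57.014 = (9.5 + 12) a, so a = 20.169 / 21.5 = 0.9381 m/s².

0.94 m/s²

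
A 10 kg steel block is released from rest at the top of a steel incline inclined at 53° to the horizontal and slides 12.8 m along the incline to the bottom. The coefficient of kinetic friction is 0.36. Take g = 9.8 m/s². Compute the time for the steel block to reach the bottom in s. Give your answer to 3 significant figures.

2.12 s

The weight component along the incline is mg sin 53° = 78.266 N and the normal force is N = mg cos 53° = 58.978 N.
Friction up the slope is f = μN = 0.36 × 58.978 = 21.232 N, so the net downslope force is 78.266 − 21.232 = 57.034 N and a = 57.034 / 10 = 5.7034 m/s².
Starting from rest, L = ½at², so t = √(2L/a) = √(2 × 12.8 / 5.7034) = 2.1186 s.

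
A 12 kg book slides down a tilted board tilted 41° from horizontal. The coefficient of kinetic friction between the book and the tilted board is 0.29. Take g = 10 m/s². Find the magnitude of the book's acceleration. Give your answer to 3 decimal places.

Resolving the weight along the incline: the component pulling the book down the slope is mg sin 41° = 12 × 10 × 0.6561 = 78.732 N, and the normal force is N = mg cos 41° = 12 × 10 × 0.7547 = 90.564 N.
Kinetic friction acts up the slope with magnitude f = μN = 0.29 × 90.564 = 26.264 N.
Net force along the incline is 78.732 − 26.264 = 52.468 N, so a = 52.468 / 12 = 4.3723 m/s².

4.372 m/s²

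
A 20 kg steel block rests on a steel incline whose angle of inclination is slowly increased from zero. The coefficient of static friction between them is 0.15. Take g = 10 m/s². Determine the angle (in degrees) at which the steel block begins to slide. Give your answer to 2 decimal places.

8.53°

At the threshold of sliding, static friction is at its maximum μ_s N and exactly balances the weight component along the incline: mg sin θ = μ_s mg cos θ.
Hence tan θ = μ_s = 0.15, so θ = arctan(0.15) = 8.5308°.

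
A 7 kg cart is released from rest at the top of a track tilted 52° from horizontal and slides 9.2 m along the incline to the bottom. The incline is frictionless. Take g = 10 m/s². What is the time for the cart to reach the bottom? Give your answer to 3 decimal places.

The weight component along the incline is mg sin 52° = 55.161 N and the normal force is N = mg cos 52° = 43.096 N.
With no friction, a = g sin 52° = 7.8801 m/s².
Starting from rest, L = ½at², so t = √(2L/a) = √(2 × 9.2 / 7.8801) = 1.5281 s.

1.528 s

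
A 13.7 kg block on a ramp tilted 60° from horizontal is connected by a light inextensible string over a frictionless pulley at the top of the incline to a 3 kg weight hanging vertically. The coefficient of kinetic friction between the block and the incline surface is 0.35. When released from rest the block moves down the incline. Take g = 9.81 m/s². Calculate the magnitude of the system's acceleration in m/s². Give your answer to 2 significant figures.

For the block on the incline: the weight component along the slope is m₁g sin 60° = 13.7 × 9.81 × 0.8660 = 116.388 N and the normal force is N = m₁g cos 60° = 67.199 N.
Kinetic friction opposes the block's motion down the incline: f = μN = 0.35 × 67.199 = 23.520 N acting up the slope.
Newton's second law for the block (down-slope positive): 116.388 − 23.520 − T = 13.7 a. For the hanging weight (upward positive): T − 3 × 9.81 = 3 a.
Adding the two equations eliminates T: 63.438 = 16.7 a, so a = 3.7987 m/s².

3.8 m/s²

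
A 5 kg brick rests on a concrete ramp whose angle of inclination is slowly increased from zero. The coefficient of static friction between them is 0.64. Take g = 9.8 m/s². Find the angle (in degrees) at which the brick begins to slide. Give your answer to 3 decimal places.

32.619°

At the threshold of sliding, static friction is at its maximum μ_s N and exactly balances the weight component along the incline: mg sin θ = μ_s mg cos θ.
Hence tan θ = μ_s = 0.64, so θ = arctan(0.64) = 32.6192°.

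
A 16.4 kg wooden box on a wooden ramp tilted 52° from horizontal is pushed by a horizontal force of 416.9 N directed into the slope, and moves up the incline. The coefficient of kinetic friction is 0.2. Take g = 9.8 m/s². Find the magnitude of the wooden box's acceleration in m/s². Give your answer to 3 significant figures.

The horizontal push has components F cos 52° = 416.9 × 0.6157 = 256.685 N up the incline and F sin 52° = 416.9 × 0.7880 = 328.517 N pressing into the surface.
The normal force is therefore N = mg cos 52° + F sin 52° = 98.955 + 328.517 = 427.472 N, and kinetic friction down the slope is μN = 0.2 × 427.472 = 85.494 N.
Along the incline: F cos 52° − mg sin 52° − μN = ma, so 256.685 − 126.647 − 85.494 = 16.4 a, giving a = 2.7161 m/s².

2.72 m/s²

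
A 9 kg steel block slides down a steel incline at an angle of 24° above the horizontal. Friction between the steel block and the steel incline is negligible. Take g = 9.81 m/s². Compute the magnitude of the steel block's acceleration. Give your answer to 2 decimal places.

Resolving the weight along the incline: the component pulling the steel block down the slope is mg sin 24° = 9 × 9.81 × 0.4067 = 35.908 N, and the normal force is N = mg cos 24° = 9 × 9.81 × 0.9135 = 80.653 N.
With no friction the net force along the incline is 35.908 N, so a = g sin 24° = 35.908 / 9 = 3.9898 m/s².

3.99 m/s²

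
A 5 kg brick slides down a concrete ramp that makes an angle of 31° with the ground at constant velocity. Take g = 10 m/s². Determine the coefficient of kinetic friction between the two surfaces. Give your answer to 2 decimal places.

At constant velocity the net force along the incline is zero: mg sin 31° = μ mg cos 31°.
So μ = tan 31° = 0.5150 / 0.8572 = 0.6008.

0.60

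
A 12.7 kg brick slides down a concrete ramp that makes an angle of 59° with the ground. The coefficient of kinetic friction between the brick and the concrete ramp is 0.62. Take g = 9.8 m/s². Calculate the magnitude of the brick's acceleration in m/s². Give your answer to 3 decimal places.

Resolving the weight along the incline: the component pulling the brick down the slope is mg sin 59° = 12.7 × 9.8 × 0.8572 = 106.687 N, and the normal force is N = mg cos 59° = 12.7 × 9.8 × 0.5150 = 64.097 N.
Kinetic friction acts up the slope with magnitude f = μN = 0.62 × 64.097 = 39.740 N.
Net force along the incline is 106.687 − 39.740 = 66.947 N, so a = 66.947 / 12.7 = 5.2714 m/s².

5.271 m/s²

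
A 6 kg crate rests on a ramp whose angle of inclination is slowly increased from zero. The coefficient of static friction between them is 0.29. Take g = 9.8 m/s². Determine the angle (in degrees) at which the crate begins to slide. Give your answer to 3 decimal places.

At the threshold of sliding, static friction is at its maximum μ_s N and exactly balances the weight component along the incline: mg sin θ = μ_s mg cos θ.
Hence tan θ = μ_s = 0.29, so θ = arctan(0.29) = 16.1722°.

16.172°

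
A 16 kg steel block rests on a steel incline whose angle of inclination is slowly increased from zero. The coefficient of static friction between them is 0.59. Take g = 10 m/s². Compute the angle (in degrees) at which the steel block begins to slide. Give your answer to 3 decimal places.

30.541°

At the threshold of sliding, static friction is at its maximum μ_s N and exactly balances the weight component along the incline: mg sin θ = μ_s mg cos θ.
Hence tan θ = μ_s = 0.59, so θ = arctan(0.59) = 30.5406°.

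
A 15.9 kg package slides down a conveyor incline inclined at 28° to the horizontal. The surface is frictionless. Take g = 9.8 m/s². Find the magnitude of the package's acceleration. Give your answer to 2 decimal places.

Resolving the weight along the incline: the component pulling the package down the slope is mg sin 28° = 15.9 × 9.8 × 0.4695 = 73.157 N, and the normal force is N = mg cos 28° = 15.9 × 9.8 × 0.8829 = 137.573 N.
With no friction the net force along the incline is 73.157 N, so a = g sin 28° = 73.157 / 15.9 = 4.6011 m/s².

4.60 m/s²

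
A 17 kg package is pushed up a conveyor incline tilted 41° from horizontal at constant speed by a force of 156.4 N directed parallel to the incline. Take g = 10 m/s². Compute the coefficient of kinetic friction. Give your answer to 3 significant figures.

At constant speed ΣF = 0 along the incline. The applied 156.4 N acts up the slope; the weight component mg sin 41° = 111.530 N and kinetic friction μN both act down the slope.
So 156.4 = 111.530 + μ × 128.301, giving μ = (156.4 − 111.530) / 128.301 = 0.3497.

0.350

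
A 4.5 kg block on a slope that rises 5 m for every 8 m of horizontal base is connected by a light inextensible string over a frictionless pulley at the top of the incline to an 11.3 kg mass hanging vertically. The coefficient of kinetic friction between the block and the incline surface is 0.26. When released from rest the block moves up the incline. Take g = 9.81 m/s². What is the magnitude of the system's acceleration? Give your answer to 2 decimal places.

For the block on the incline: the weight component along the slope is m₁g sin 32.01° = 4.5 × 9.81 × 0.5300 = 23.397 N and the normal force is N = m₁g cos 32.01° = 37.435 N.
Kinetic friction opposes the block's motion up the incline: f = μN = 0.26 × 37.435 = 9.733 N acting down the slope.
Newton's second law for the block (up-slope positive): T − 23.397 − 9.733 = 4.5 a. For the hanging mass (downward positive): 11.3 × 9.81 − T = 11.3 a.
Adding the two equations eliminates T: 77.723 = 15.8 a, so a = 4.9192 m/s².

4.92 m/s²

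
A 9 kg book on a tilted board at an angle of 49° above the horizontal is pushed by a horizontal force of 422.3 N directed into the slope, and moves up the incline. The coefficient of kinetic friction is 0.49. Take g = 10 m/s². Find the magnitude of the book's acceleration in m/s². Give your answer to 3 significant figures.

The horizontal push has components F cos 49° = 422.3 × 0.6561 = 277.071 N up the incline and F sin 49° = 422.3 × 0.7547 = 318.710 N pressing into the surface.
The normal force is therefore N = mg cos 49° + F sin 49° = 59.049 + 318.710 = 377.759 N, and kinetic friction down the slope is μN = 0.49 × 377.759 = 185.102 N.
Along the incline: F cos 49° − mg sin 49° − μN = ma, so 277.071 − 67.923 − 185.102 = 9 a, giving a = 2.6718 m/s².

2.67 m/s²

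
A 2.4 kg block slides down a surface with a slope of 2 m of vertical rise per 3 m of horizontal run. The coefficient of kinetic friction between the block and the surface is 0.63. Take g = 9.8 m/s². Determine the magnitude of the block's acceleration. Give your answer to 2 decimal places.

0.30 m/s²

Resolving the weight along the incline: the component pulling the block down the slope is mg sin 33.69° = 2.4 × 9.8 × 0.5547 = 13.047 N, and the normal force is N = mg cos 33.69° = 2.4 × 9.8 × 0.8321 = 19.571 N.
Kinetic friction acts up the slope with magnitude f = μN = 0.63 × 19.571 = 12.330 N.
Net force along the incline is 13.047 − 12.330 = 0.717 N, so a = 0.717 / 2.4 = 0.2988 m/s².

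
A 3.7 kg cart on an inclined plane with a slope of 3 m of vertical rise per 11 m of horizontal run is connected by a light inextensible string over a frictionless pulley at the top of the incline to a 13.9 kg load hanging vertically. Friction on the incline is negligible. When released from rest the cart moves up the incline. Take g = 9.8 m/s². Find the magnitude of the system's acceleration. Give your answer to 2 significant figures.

7.2 m/s²

For the cart on the incline: the weight component along the slope is m₁g sin 15.26° = 3.7 × 9.8 × 0.2631 = 9.540 N and the normal force is N = m₁g cos 15.26° = 34.982 N.
Newton's second law for the cart (up-slope positive): T − 9.540 = 3.7 a. For the hanging load (downward positive): 13.9 × 9.8 − T = 13.9 a.
Adding the two equations eliminates T: 126.680 = 17.6 a, so a = 7.1977 m/s².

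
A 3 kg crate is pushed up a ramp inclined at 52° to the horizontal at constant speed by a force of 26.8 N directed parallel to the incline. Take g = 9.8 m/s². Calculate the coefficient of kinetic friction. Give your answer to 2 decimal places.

0.20

At constant speed ΣF = 0 along the incline. The applied 26.8 N acts up the slope; the weight component mg sin 52° = 23.168 N and kinetic friction μN both act down the slope.
So 26.8 = 23.168 + μ × 18.100, giving μ = (26.8 − 23.168) / 18.100 = 0.2007.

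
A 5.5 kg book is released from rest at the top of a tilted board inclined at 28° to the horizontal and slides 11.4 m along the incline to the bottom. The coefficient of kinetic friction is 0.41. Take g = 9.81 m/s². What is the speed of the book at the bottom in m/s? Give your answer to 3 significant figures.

The weight component along the incline is mg sin 28° = 25.330 N and the normal force is N = mg cos 28° = 47.639 N.
Friction up the slope is f = μN = 0.41 × 47.639 = 19.532 N, so the net downslope force is 25.330 − 19.532 = 5.798 N and a = 5.798 / 5.5 = 1.0542 m/s².
Starting from rest over a distance of 11.4 m, v² = 2aL = 2 × 1.0542 × 11.4 = 24.0358, so v = 4.9026 m/s.

4.90 m/s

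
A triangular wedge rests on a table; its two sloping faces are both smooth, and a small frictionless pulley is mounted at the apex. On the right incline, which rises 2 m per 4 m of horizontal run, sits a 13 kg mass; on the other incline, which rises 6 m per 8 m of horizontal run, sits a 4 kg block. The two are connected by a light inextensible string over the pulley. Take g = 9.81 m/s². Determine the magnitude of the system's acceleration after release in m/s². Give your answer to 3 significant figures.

Resolve each weight along its own incline: the 13 kg mass has component 13 × 9.81 × sin 26.57° = 57.033 N down its slope, and the 4 kg mass has 4 × 9.81 × sin 36.87° = 23.544 N down its slope.
The 13 kg side's 57.033 N exceeds the other side's 23.544 N, so that mass slides down and the 4 kg mass slides up. Taking that direction as positive, Newton's second law for the whole system gives 57.033 − 23.544 = (13 + 4) a, so a = 33.489 / 17 = 1.9699 m/s².

1.97 m/s²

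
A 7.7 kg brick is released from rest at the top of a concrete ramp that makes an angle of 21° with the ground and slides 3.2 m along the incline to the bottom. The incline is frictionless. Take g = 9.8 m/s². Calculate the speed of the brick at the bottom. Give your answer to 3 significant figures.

4.74 m/s

The weight component along the incline is mg sin 21° = 27.042 N and the normal force is N = mg cos 21° = 70.448 N.
With no friction, a = g sin 21° = 3.5120 m/s².
Starting from rest over a distance of 3.2 m, v² = 2aL = 2 × 3.5120 × 3.2 = 22.4768, so v = 4.7410 m/s.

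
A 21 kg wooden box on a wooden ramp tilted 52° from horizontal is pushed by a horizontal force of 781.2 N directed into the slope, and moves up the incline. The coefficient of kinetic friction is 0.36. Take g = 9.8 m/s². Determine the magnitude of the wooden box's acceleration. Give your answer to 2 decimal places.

2.46 m/s²

The horizontal push has components F cos 52° = 781.2 × 0.6157 = 480.985 N up the incline and F sin 52° = 781.2 × 0.7880 = 615.586 N pressing into the surface.
The normal force is therefore N = mg cos 52° + F sin 52° = 126.711 + 615.586 = 742.297 N, and kinetic friction down the slope is μN = 0.36 × 742.297 = 267.227 N.
Along the incline: F cos 52° − mg sin 52° − μN = ma, so 480.985 − 162.170 − 267.227 = 21 a, giving a = 2.4566 m/s².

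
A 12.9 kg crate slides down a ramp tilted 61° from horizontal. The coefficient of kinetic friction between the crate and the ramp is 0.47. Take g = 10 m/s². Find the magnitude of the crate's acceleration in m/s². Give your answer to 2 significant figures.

Resolving the weight along the incline: the component pulling the crate down the slope is mg sin 61° = 12.9 × 10 × 0.8746 = 112.823 N, and the normal force is N = mg cos 61° = 12.9 × 10 × 0.4848 = 62.539 N.
Kinetic friction acts up the slope with magnitude f = μN = 0.47 × 62.539 = 29.393 N.
Net force along the incline is 112.823 − 29.393 = 83.430 N, so a = 83.430 / 12.9 = 6.4674 m/s².

6.5 m/s²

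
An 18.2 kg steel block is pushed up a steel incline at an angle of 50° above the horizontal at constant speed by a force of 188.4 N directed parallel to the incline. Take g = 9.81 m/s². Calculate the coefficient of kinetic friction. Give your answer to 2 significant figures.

At constant speed ΣF = 0 along the incline. The applied 188.4 N acts up the slope; the weight component mg sin 50° = 136.771 N and kinetic friction μN both act down the slope.
So 188.4 = 136.771 + μ × 114.765, giving μ = (188.4 − 136.771) / 114.765 = 0.4499.

0.45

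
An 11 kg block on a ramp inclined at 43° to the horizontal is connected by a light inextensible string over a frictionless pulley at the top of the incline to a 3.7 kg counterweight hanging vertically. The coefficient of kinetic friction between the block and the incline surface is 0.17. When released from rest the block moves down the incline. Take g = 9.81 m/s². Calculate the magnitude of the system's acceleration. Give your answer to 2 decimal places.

For the block on the incline: the weight component along the slope is m₁g sin 43° = 11 × 9.81 × 0.6820 = 73.595 N and the normal force is N = m₁g cos 43° = 78.920 N.
Kinetic friction opposes the block's motion down the incline: f = μN = 0.17 × 78.920 = 13.416 N acting up the slope.
Newton's second law for the block (down-slope positive): 73.595 − 13.416 − T = 11 a. For the hanging counterweight (upward positive): T − 3.7 × 9.81 = 3.7 a.
Adding the two equations eliminates T: 23.882 = 14.7 a, so a = 1.6246 m/s².

1.62 m/s²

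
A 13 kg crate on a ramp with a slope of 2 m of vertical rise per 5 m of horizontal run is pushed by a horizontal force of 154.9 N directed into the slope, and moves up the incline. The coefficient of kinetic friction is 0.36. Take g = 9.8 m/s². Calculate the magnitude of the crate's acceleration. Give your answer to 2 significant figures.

The horizontal push has components F cos 21.80° = 154.9 × 0.9285 = 143.825 N up the incline and F sin 21.80° = 154.9 × 0.3714 = 57.530 N pressing into the surface.
The normal force is therefore N = mg cos 21.80° + F sin 21.80° = 118.291 + 57.530 = 175.821 N, and kinetic friction down the slope is μN = 0.36 × 175.821 = 63.296 N.
Along the incline: F cos 21.80° − mg sin 21.80° − μN = ma, so 143.825 − 47.316 − 63.296 = 13 a, giving a = 2.5548 m/s².

2.6 m/s²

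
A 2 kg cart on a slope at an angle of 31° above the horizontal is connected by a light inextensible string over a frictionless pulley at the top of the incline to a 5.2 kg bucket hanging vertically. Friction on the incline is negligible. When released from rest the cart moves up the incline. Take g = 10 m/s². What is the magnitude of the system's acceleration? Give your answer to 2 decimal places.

For the cart on the incline: the weight component along the slope is m₁g sin 31° = 2 × 10 × 0.5150 = 10.300 N and the normal force is N = m₁g cos 31° = 17.143 N.
Newton's second law for the cart (up-slope positive): T − 10.300 = 2 a. For the hanging bucket (downward positive): 5.2 × 10 − T = 5.2 a.
Adding the two equations eliminates T: 41.700 = 7.2 a, so a = 5.7917 m/s².

5.79 m/s²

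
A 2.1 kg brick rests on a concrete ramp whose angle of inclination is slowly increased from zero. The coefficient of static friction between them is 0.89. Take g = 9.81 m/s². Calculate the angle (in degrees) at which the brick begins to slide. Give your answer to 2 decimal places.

41.67°

At the threshold of sliding, static friction is at its maximum μ_s N and exactly balances the weight component along the incline: mg sin θ = μ_s mg cos θ.
Hence tan θ = μ_s = 0.89, so θ = arctan(0.89) = 41.6691°.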